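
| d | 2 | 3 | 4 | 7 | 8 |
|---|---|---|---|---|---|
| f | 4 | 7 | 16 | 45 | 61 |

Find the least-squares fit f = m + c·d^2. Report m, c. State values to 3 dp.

m = -0.284, c = 0.947

Normal-equation sums: Σ1 = 5, Σd^2 = 142, Σd^2·d^2 = 6850.
For Aᵀf: Σf = 133, Σd^2·f = 6444.
AᵀA·[m, c]ᵀ = Aᵀf becomes [[5, 142]; [142, 6850]]·[m, c]ᵀ = [133, 6444]ᵀ.
Eliminating c: 6850·(row 1) − 142·(row 2) gives 14086·m = 6850·133 − 142·6444 = -3998, so m = -1999/7043.
Then c = (6444 − 142·(-1999/7043))/6850 = 6667/7043.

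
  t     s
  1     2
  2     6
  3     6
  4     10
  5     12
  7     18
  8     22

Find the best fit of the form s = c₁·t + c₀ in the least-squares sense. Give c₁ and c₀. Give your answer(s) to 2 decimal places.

AᵀA·[c₁, c₀]ᵀ = Aᵀs reads: 168·c₁ + 30·c₀ = 434;  30·c₁ + 7·c₀ = 76.
(Σt·t = 168, Σt = 30, Σ1 = 7, Σt·s = 434, Σs = 76.)
Eliminating c₀: 7·(row 1) − 30·(row 2) gives 276·c₁ = 7·434 − 30·76 = 758, so c₁ = 379/138.
Then c₀ = (76 − 30·(379/138))/7 = -21/23.

c₁ = 2.75, c₀ = -0.91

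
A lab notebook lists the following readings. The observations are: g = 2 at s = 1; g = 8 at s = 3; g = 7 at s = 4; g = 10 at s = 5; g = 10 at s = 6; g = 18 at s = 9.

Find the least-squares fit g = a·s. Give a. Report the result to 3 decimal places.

The normal equations are: 168·a = 326.
a = 326/168 = 1.94048.

a = 1.940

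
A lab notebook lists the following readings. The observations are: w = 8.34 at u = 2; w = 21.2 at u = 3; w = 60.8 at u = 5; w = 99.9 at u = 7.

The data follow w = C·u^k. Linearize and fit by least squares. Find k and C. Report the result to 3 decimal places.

Taking logs, ln w = k·ln u + ln C, so regress ln w on ln u.
Σln u = 5.3471, Σ(ln u)² = 8.0643, Σln w = 13.8868, Σln u·ln w = 20.3956.
Equations: 8.0643·k + 5.3471·ln C = 20.3956;  5.3471·k + 4·ln C = 13.8868.
Solving (det = 3.6655): k = 1.99919, ln C = 0.79923, so C = exp(0.79923) = 2.22383.

k = 1.999, C = 2.224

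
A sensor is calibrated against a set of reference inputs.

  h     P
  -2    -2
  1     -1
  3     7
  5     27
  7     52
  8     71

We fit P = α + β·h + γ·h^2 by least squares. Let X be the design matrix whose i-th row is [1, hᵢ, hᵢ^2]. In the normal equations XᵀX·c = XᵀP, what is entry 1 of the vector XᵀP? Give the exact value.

154

Entry 1 ↔ basis 1, so (XᵀP)_{1} = Σᵢ Pᵢ = (1)·(-2) + (1)·(-1) + (1)·(7) + (1)·(27) + (1)·(52) + (1)·(71) = 154.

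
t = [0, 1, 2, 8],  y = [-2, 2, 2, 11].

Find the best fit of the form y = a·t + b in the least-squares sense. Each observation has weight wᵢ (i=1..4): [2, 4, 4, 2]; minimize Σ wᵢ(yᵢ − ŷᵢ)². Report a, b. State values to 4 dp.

Forming XᵀWX = [[148, 28]; [28, 12]] and XᵀWy = [200, 34]ᵀ gives XᵀWX·[a, b]ᵀ = XᵀWy.
Determinant 148·12 − 28² = 992.
a = (200·12 − 28·34)/992 = 181/124; b = (148·34 − 28·200)/992 = -71/124.

a = 1.4597, b = -0.5726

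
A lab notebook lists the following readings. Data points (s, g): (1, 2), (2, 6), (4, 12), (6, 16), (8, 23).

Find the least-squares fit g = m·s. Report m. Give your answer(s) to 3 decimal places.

With design matrix M, MᵀM = [[121]] and Mᵀg = [342]ᵀ.
m = 342/121 = 2.82645.

m = 2.826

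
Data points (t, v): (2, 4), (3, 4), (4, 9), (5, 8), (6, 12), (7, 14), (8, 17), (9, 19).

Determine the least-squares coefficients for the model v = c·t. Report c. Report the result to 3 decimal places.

Compute the Gram sums: Σt·t = 284.
Moment sums: Σt·v = 573.
Normal equations: [[284]]·[c]ᵀ = [573]ᵀ.
c = 573/284 = 2.01761.

c = 2.018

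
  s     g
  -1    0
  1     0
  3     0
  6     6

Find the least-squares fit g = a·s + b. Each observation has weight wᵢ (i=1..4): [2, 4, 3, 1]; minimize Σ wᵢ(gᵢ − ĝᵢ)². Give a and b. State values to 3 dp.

a = 0.643, b = -0.494

From the data, Σwᵢ·s·s = 69, Σwᵢ·s = 17, Σwᵢ·1 = 10.
And Σwᵢ·s·g = 36, Σwᵢ·g = 6.
Normal equations: [[69, 17]; [17, 10]]·[a, b]ᵀ = [36, 6]ᵀ.
Determinant 69·10 − 17² = 401.
a = (36·10 − 17·6)/401 = 258/401; b = (69·6 − 17·36)/401 = -198/401.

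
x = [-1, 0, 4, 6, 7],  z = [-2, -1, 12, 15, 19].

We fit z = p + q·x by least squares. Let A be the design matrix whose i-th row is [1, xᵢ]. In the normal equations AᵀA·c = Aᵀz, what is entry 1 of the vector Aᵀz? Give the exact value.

Entry 1 ↔ basis 1, so (Aᵀz)_{1} = Σᵢ zᵢ = (1)·(-2) + (1)·(-1) + (1)·(12) + (1)·(15) + (1)·(19) = 43.

43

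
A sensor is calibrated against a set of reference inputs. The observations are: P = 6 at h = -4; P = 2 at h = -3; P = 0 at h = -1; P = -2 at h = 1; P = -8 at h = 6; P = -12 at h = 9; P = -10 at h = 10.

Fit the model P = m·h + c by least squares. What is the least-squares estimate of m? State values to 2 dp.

Sums needed: Σh·h = 244, Σh = 18, Σ1 = 7.
Right-hand side: Σh·P = -288, ΣP = -24.
Δ = 244·7 − 18² = 1384.
m = ((-288)·7 − 18·(-24))/1384 = -198/173; c = (244·(-24) − 18·(-288))/1384 = -84/173.

m = -1.14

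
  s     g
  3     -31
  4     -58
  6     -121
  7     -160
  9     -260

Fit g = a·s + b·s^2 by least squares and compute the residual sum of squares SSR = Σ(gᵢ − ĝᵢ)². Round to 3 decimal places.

From the data, Σs·s = 191, Σs·s^2 = 1379, Σs^2·s^2 = 10595.
And Σs·g = -4511, Σs^2·g = -34463.
Δ = 191·10595 − 1379² = 122004.
a = ((-4511)·10595 − 1379·(-34463))/122004 = -7488/3389; b = (191·(-34463) − 1379·(-4511))/122004 = -10049/3389.
Residuals: 7846/3389, -5826/3389, -3377/3389, 2577/3389, 221/3389; SSR = 33519/3389.

SSR = 9.891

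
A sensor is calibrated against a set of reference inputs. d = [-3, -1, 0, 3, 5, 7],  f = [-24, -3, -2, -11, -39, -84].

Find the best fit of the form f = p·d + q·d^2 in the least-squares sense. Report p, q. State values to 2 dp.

p = 2.08, q = -2.00

The normal system AᵀA·[p, q]ᵀ = Aᵀf is [[93, 467]; [467, 3189]]·[p, q]ᵀ = [-741, -5409]ᵀ.
det = 93·3189 − 467² = 78488.
p = ((-741)·3189 − 467·(-5409))/78488 = 81477/39244; q = (93·(-5409) − 467·(-741))/78488 = -78495/39244.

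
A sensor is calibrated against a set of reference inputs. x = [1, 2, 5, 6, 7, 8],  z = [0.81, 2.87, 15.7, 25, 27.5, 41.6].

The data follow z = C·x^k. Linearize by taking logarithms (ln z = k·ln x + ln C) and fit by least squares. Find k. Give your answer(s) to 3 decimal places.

Taking logs, ln z = k·ln x + ln C, so regress ln z on ln x.
XᵀX = [[14.3918, 8.1197]; [8.1197, 6]], rhs = [25.1316, 13.8584]ᵀ  (here Σln x = 8.1197, Σ(ln x)² = 14.3918, Σln z = 13.8584, Σln x·ln z = 25.1316).
Solving (det = 20.4213): k = 1.87370, ln C = -0.22591.

k = 1.874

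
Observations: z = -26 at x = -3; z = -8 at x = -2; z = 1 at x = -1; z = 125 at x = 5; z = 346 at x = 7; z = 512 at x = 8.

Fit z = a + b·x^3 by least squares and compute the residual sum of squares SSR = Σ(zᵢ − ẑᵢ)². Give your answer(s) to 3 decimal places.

SSR = 7.987

Compute the Gram sums: Σ1 = 6, Σx^3 = 944, Σx^3·x^3 = 396212.
Moment sums: Σz = 950, Σx^3·z = 397212.
Normal equations: [[6, 944]; [944, 396212]]·[a, b]ᵀ = [950, 397212]ᵀ.
Eliminating b: 396212·(row 1) − 944·(row 2) gives 1486136·a = 396212·950 − 944·397212 = 1433272, so a = 179159/185767.
Then b = (397212 − 944·(179159/185767))/396212 = 185809/185767.
Residuals: 7742/185767, -178823/185767, 192417/185767, -184409/185767, 363736/185767, -200663/185767; SSR = 1483784/185767.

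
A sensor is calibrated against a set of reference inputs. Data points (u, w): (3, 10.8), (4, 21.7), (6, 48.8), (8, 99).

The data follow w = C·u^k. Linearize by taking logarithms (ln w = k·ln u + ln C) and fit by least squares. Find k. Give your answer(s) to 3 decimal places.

Linearized form: ln w = k·ln u + ln C. From the 4 transformed points,
Σln u = 6.3561, Σ(ln u)² = 10.6632, Σln w = 13.9397, Σln u·ln w = 23.4014.
Equations: 10.6632·k + 6.3561·ln C = 23.4014;  6.3561·k + 4·ln C = 13.9397.
Δ = 10.6632·4 − (6.3561)² = 2.2529; k = (23.4014·4 − 6.3561·13.9397)/2.2529 = 2.22091, ln C = (10.6632·13.9397 − 6.3561·23.4014)/2.2529 = -0.04416.

k = 2.221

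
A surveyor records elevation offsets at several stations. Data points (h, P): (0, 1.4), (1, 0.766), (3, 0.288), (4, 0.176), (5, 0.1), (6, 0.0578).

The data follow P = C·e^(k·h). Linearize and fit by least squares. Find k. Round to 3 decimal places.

Let Y = ln P. Fitting Y = k·h + ln C by least squares:
Sums: Σh = 19.0000, Σ(h)² = 87.0000, Σln P = -8.0655, Σh·ln P = -39.5676.
Normal system: [[87.0000, 19.0000]; [19.0000, 6]]·[k, ln C]ᵀ = [-39.5676, -8.0655]ᵀ.
Δ = 87.0000·6 − (19.0000)² = 161.0000; k = (-39.5676·6 − 19.0000·-8.0655)/161.0000 = -0.52274, ln C = (87.0000·-8.0655 − 19.0000·-39.5676)/161.0000 = 0.31108.

k = -0.523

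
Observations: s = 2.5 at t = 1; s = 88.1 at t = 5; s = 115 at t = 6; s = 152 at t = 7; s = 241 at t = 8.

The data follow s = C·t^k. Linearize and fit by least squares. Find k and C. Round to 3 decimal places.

k = 2.160, C = 2.513

With ln sᵢ as the transformed response and ln tᵢ as the regressor:
Over the data: Σln t = 7.4265, Σ(ln t)² = 13.9113, Σln s = 20.6484, Σln t·ln s = 36.8909.
Normal system: [[13.9113, 7.4265]; [7.4265, 5]]·[k, ln C]ᵀ = [36.8909, 20.6484]ᵀ.
Solving (det = 14.4030): k = 2.15986, ln C = 0.92162, so C = exp(0.92162) = 2.51335.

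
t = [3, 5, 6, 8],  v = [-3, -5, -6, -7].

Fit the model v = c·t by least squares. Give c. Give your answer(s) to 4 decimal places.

With design matrix M, MᵀM = [[134]] and Mᵀv = [-126]ᵀ.
Hence c = -126 / 134 ≈ -0.940299.

c = -0.9403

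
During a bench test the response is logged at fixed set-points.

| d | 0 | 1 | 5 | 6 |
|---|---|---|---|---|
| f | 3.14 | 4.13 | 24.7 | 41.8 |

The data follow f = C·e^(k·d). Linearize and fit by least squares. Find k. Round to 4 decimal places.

k = 0.4363

With ln fᵢ as the transformed response and dᵢ as the regressor:
AᵀA = [[62.0000, 12.0000]; [12.0000, 4]], rhs = [39.8497, 9.5022]ᵀ  (here Σd = 12.0000, Σ(d)² = 62.0000, Σln f = 9.5022, Σd·ln f = 39.8497).
Solving (det = 104.0000): k = 0.43627, ln C = 1.06673.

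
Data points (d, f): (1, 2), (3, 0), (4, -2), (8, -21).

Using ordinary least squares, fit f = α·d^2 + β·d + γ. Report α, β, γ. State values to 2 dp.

Setting ∂/∂α … = 0 gives: 4434·α + 604·β + 90·γ = -1374;  604·α + 90·β + 16·γ = -174;  90·α + 16·β + 4·γ = -21.
Inverting the 3×3 Gram matrix, [α, β, γ]ᵀ = [-1479/3098, 1578/1549, 4389/3098]ᵀ.

α = -0.48, β = 1.02, γ = 1.42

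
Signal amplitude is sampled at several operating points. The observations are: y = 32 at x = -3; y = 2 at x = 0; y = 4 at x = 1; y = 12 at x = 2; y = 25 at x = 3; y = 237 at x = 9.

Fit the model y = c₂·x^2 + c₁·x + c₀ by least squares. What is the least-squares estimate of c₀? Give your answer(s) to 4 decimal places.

From the data, Σx^2·x^2 = 6740, Σx^2·x = 738, Σx^2 = 104, Σx·x = 104, Σx = 12, Σ1 = 6.
For Mᵀy: Σx^2·y = 19762, Σx·y = 2140, Σy = 312.
MᵀM·[c₂, c₁, c₀]ᵀ = Mᵀy becomes [[6740, 738, 104]; [738, 104, 12]; [104, 12, 6]]·[c₂, c₁, c₀]ᵀ = [19762, 2140, 312]ᵀ.
Row-reducing yields c₂ = 51726/17113, c₁ = -91967/85565, c₀ = 150394/85565.

c₀ = 1.7577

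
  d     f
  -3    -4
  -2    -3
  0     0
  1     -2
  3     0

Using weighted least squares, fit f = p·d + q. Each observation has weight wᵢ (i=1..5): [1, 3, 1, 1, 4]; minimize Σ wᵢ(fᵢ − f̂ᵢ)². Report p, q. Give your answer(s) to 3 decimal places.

Sums needed: Σwᵢ·d·d = 58, Σwᵢ·d = 4, Σwᵢ·1 = 10.
For XᵀWf: Σwᵢ·d·f = 28, Σwᵢ·f = -15.
Eliminating q: 10·(row 1) − 4·(row 2) gives 564·p = 10·28 − 4·(-15) = 340, so p = 85/141.
Then q = ((-15) − 4·(85/141))/10 = -491/282.

p = 0.603, q = -1.741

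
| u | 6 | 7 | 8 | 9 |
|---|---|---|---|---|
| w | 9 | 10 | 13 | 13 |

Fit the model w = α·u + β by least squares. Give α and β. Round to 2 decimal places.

α = 1.50, β = 0.00

Normal-equation sums: Σu·u = 230, Σu = 30, Σ1 = 4.
Right-hand side: Σu·w = 345, Σw = 45.
Normal equations: [[230, 30]; [30, 4]]·[α, β]ᵀ = [345, 45]ᵀ.
Determinant 230·4 − 30² = 20.
α = (345·4 − 30·45)/20 = 3/2; β = (230·45 − 30·345)/20 = 0.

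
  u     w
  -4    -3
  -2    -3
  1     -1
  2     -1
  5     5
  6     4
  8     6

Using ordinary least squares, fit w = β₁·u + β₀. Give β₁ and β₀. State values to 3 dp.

β₁ = 0.846, β₀ = -0.935

From the data, Σu·u = 150, Σu = 16, Σ1 = 7.
Right-hand side: Σu·w = 112, Σw = 7.
Δ = 150·7 − 16² = 794.
β₁ = (112·7 − 16·7)/794 = 336/397; β₀ = (150·7 − 16·112)/794 = -371/397.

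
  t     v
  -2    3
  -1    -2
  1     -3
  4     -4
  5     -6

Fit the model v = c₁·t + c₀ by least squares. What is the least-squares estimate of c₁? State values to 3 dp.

Setting ∂/∂c₁ … = 0 gives: 47·c₁ + 7·c₀ = -53;  7·c₁ + 5·c₀ = -12.
(Σt·t = 47, Σt = 7, Σ1 = 5, Σt·v = -53, Σv = -12.)
Determinant 47·5 − 7² = 186.
c₁ = ((-53)·5 − 7·(-12))/186 = -181/186; c₀ = (47·(-12) − 7·(-53))/186 = -193/186.

c₁ = -0.973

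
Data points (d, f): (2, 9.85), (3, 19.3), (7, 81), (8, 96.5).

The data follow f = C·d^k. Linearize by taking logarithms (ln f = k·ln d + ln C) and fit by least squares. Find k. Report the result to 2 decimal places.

k = 1.66

With ln fᵢ as the transformed response and ln dᵢ as the regressor:
XᵀX = [[9.7980, 5.8171]; [5.8171, 4]], rhs = [22.8909, 14.2116]ᵀ  (here Σln d = 5.8171, Σ(ln d)² = 9.7980, Σln f = 14.2116, Σln d·ln f = 22.8909).
Slope k = (n·Σln d·ln f − Σln d·Σln f)/(n·Σ(ln d)² − (Σln d)²) = (4·22.8909 − 5.8171·14.2116)/5.3534 = 1.66122; ln C = (Σln f − k·Σln d)/n = 1.13702.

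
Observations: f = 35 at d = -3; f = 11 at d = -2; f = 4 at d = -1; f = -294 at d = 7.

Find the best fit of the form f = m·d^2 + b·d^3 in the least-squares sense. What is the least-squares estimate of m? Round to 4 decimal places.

m = 0.9186

XᵀX·[m, b]ᵀ = Xᵀf reads: 2499·m + 16531·b = -14043;  16531·m + 118443·b = -101879.
det = 2499·118443 − 16531² = 22715096.
m = ((-14043)·118443 − 16531·(-101879))/22715096 = 5216675/5678774; b = (2499·(-101879) − 16531·(-14043))/22715096 = -5612697/5678774.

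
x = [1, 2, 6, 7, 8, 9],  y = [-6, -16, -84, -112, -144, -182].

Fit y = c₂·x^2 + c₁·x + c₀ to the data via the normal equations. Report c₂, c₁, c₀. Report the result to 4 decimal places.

From the data, Σx^2·x^2 = 14371, Σx^2·x = 1809, Σx^2 = 235, Σx·x = 235, Σx = 33, Σ1 = 6.
Right-hand side: Σx^2·y = -32540, Σx·y = -4116, Σy = -544.
MᵀM·[c₂, c₁, c₀]ᵀ = Mᵀy becomes [[14371, 1809, 235]; [1809, 235, 33]; [235, 33, 6]]·[c₂, c₁, c₀]ᵀ = [-32540, -4116, -544]ᵀ.
Solving the 3×3 system (Gaussian elimination) gives c₂ = -1916/905, c₁ = -516/905, c₀ = -4172/905.

c₂ = -2.1171, c₁ = -0.5702, c₀ = -4.6099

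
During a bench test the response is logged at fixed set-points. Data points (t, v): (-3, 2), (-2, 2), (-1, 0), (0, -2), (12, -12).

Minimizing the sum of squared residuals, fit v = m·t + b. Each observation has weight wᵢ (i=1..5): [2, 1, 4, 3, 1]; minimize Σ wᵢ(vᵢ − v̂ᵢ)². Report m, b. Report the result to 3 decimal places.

m = -0.941, b = -1.091

Normal-equation sums: Σwᵢ·t·t = 170, Σwᵢ·t = 0, Σwᵢ·1 = 11.
Moment sums: Σwᵢ·t·v = -160, Σwᵢ·v = -12.
Δ = 170·11 − 0² = 1870.
m = ((-160)·11 − 0·(-12))/1870 = -16/17; b = (170·(-12) − 0·(-160))/1870 = -12/11.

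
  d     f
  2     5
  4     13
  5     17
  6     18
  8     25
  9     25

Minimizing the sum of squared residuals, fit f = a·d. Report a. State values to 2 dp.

a = 3.01

Forming MᵀM = [[226]] and Mᵀf = [680]ᵀ gives MᵀM·[a]ᵀ = Mᵀf.
Hence a = 680 / 226 ≈ 3.00885.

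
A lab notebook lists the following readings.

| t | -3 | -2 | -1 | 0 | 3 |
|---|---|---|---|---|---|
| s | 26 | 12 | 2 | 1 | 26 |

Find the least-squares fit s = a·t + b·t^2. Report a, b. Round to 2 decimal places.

a = 0.00, b = 2.89

Setting ∂/∂a … = 0 gives: 23·a + (-9)·b = -26;  (-9)·a + 179·b = 518.
det = 23·179 − (-9)² = 4036.
a = ((-26)·179 − (-9)·518)/4036 = 2/1009; b = (23·518 − (-9)·(-26))/4036 = 2920/1009.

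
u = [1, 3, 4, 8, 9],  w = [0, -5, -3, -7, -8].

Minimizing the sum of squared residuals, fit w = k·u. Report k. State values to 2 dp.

From the data, Σu·u = 171.
Moment sums: Σu·w = -155.
Normal equations: [[171]]·[k]ᵀ = [-155]ᵀ.
Hence k = -155 / 171 ≈ -0.906433.

k = -0.91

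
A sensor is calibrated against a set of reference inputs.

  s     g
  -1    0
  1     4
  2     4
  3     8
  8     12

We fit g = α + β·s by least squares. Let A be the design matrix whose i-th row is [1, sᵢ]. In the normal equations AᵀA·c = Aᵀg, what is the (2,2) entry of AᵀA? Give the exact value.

79

Row 2 ↔ basis s, column 2 ↔ basis s, so (AᵀA)_{2,2} = Σᵢ (s)·(s) = (-1)·(-1) + (1)·(1) + (2)·(2) + (3)·(3) + (8)·(8) = 79.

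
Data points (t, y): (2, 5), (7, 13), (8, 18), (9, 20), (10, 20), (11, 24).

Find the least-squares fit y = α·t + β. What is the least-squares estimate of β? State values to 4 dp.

Setting ∂/∂α … = 0 gives: 419·α + 47·β = 889;  47·α + 6·β = 100.
(Σt·t = 419, Σt = 47, Σ1 = 6, Σt·y = 889, Σy = 100.)
Δ = 419·6 − 47² = 305.
α = (889·6 − 47·100)/305 = 634/305; β = (419·100 − 47·889)/305 = 117/305.

β = 0.3836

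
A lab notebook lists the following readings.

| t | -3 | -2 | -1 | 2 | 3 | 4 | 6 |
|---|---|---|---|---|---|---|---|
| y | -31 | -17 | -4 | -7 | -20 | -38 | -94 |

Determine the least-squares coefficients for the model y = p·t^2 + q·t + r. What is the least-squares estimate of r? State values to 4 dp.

XᵀX·[p, q, r]ᵀ = Xᵀy reads: 1747·p + 279·q + 79·r = -4551;  279·p + 79·q + 9·r = -659;  79·p + 9·q + 7·r = -211.
Row-reducing yields p = -135641/45849, q = 31096/15283, r = 28844/45849.

r = 0.6291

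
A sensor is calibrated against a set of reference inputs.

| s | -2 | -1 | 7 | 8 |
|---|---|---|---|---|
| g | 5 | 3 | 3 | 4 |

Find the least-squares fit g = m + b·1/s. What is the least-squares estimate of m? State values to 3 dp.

The normal system MᵀM·[m, b]ᵀ = Mᵀg is [[4, -69/56]; [-69/56, 4033/3136]]·[m, b]ᵀ = [15, -32/7]ᵀ.
Δ = 4·(4033/3136) − (-69/56)² = 11371/3136.
m = (15·(4033/3136) − (-69/56)·(-32/7))/(11371/3136) = 42831/11371; b = (4·(-32/7) − (-69/56)·15)/(11371/3136) = 616/11371.

m = 3.767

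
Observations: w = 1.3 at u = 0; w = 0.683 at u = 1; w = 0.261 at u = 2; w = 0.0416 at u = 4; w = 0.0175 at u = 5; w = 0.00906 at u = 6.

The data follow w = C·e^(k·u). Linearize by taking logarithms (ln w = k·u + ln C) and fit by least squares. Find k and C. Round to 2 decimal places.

Taking logs, ln w = k·u + ln C, so regress ln w on u.
XᵀX = [[82.0000, 18.0000]; [18.0000, 6]], rhs = [-64.2374, -13.3912]ᵀ  (here Σu = 18.0000, Σ(u)² = 82.0000, Σln w = -13.3912, Σu·ln w = -64.2374).
Slope k = (n·Σu·ln w − Σu·Σln w)/(n·Σ(u)² − (Σu)²) = (6·-64.2374 − 18.0000·-13.3912)/168.0000 = -0.85942; ln C = (Σln w − k·Σu)/n = 0.34639, so C = exp(0.34639) = 1.41395.

k = -0.86, C = 1.41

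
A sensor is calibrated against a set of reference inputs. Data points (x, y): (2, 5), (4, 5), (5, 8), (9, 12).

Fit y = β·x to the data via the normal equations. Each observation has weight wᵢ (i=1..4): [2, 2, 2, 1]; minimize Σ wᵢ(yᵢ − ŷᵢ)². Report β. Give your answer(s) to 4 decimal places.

β = 1.4503

Entries of MᵀWM: Σwᵢ·x·x = 171.
Right-hand side: Σwᵢ·x·y = 248.
Hence β = 248 / 171 ≈ 1.45029.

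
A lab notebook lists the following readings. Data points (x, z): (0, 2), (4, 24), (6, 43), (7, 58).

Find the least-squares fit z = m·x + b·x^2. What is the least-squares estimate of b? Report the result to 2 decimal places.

From the data, Σx·x = 101, Σx·x^2 = 623, Σx^2·x^2 = 3953.
For Mᵀz: Σx·z = 760, Σx^2·z = 4774.
MᵀM·[m, b]ᵀ = Mᵀz becomes [[101, 623]; [623, 3953]]·[m, b]ᵀ = [760, 4774]ᵀ.
Determinant 101·3953 − 623² = 11124.
m = (760·3953 − 623·4774)/11124 = 557/206; b = (101·4774 − 623·760)/11124 = 161/206.

b = 0.78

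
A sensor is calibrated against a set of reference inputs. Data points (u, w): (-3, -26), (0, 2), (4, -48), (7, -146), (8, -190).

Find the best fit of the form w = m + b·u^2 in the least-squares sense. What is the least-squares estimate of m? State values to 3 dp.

m = 1.014

Setting ∂/∂m … = 0 gives: 5·m + 138·b = -408;  138·m + 6834·b = -20316.
Δ = 5·6834 − 138² = 15126.
m = ((-408)·6834 − 138·(-20316))/15126 = 2556/2521; b = (5·(-20316) − 138·(-408))/15126 = -7546/2521.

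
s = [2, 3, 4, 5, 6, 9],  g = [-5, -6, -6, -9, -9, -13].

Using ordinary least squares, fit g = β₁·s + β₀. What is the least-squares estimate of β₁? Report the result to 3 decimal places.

β₁ = -1.168

From the data, Σs·s = 171, Σs = 29, Σ1 = 6.
For Mᵀg: Σs·g = -268, Σg = -48.
MᵀM·[β₁, β₀]ᵀ = Mᵀg becomes [[171, 29]; [29, 6]]·[β₁, β₀]ᵀ = [-268, -48]ᵀ.
Determinant 171·6 − 29² = 185.
β₁ = ((-268)·6 − 29·(-48))/185 = -216/185; β₀ = (171·(-48) − 29·(-268))/185 = -436/185.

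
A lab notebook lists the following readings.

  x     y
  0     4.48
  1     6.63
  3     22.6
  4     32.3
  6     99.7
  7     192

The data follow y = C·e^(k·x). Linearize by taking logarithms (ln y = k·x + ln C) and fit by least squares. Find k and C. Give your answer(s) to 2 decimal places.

k = 0.54, C = 4.18

Taking logs, ln y = k·x + ln C, so regress ln y on x.
Sums: Σx = 21.0000, Σ(x)² = 111.0000, Σln y = 19.8439, Σx·ln y = 89.5612.
Normal system: [[111.0000, 21.0000]; [21.0000, 6]]·[k, ln C]ᵀ = [89.5612, 19.8439]ᵀ.
Slope k = (n·Σx·ln y − Σx·Σln y)/(n·Σ(x)² − (Σx)²) = (6·89.5612 − 21.0000·19.8439)/225.0000 = 0.53620; ln C = (Σln y − k·Σx)/n = 1.43062, so C = exp(1.43062) = 4.18128.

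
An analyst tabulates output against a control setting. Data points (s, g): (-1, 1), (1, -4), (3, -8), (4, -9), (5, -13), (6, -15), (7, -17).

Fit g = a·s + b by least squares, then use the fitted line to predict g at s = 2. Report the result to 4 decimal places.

ĝ = -5.7665

Compute the Gram sums: Σs·s = 137, Σs = 25, Σ1 = 7.
And Σs·g = -339, Σg = -65.
Normal equations: [[137, 25]; [25, 7]]·[a, b]ᵀ = [-339, -65]ᵀ.
Δ = 137·7 − 25² = 334.
a = ((-339)·7 − 25·(-65))/334 = -374/167; b = (137·(-65) − 25·(-339))/334 = -215/167.
At s = 2: ĝ = (-374/167)·(2) + (-215/167)·(1) = -963/167.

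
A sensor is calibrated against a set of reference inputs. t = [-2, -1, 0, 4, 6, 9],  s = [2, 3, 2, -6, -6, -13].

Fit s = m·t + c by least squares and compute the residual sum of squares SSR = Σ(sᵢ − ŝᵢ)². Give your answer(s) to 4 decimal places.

SSR = 9.9860

Setting ∂/∂m … = 0 gives: 138·m + 16·c = -184;  16·m + 6·c = -18.
Δ = 138·6 − 16² = 572.
m = ((-184)·6 − 16·(-18))/572 = -204/143; c = (138·(-18) − 16·(-184))/572 = 115/143.
Residuals: -237/143, 10/13, 171/143, -157/143, 251/143, -138/143; SSR = 1428/143.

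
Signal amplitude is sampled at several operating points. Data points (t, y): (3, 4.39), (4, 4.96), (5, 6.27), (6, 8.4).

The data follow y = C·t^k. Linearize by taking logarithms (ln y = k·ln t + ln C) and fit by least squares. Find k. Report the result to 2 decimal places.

k = 0.92

With ln yᵢ as the transformed response and ln tᵢ as the regressor:
Σln t = 5.8861, Σ(ln t)² = 8.9295, Σln y = 7.0447, Σln t·ln y = 10.6131.
Equations: 8.9295·k + 5.8861·ln C = 10.6131;  5.8861·k + 4·ln C = 7.0447.
Δ = 8.9295·4 − (5.8861)² = 1.0716; k = (10.6131·4 − 5.8861·7.0447)/1.0716 = 0.92033, ln C = (8.9295·7.0447 − 5.8861·10.6131)/1.0716 = 0.40690.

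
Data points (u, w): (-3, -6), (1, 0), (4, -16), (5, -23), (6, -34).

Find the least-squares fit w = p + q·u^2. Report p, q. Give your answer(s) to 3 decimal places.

p = 1.348, q = -0.986

Setting ∂/∂p … = 0 gives: 5·p + 87·q = -79;  87·p + 2259·q = -2109.
Determinant 5·2259 − 87² = 3726.
p = ((-79)·2259 − 87·(-2109))/3726 = 31/23; q = (5·(-2109) − 87·(-79))/3726 = -68/69.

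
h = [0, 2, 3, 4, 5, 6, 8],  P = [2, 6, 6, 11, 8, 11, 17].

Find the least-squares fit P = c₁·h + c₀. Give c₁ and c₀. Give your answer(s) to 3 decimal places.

AᵀA·[c₁, c₀]ᵀ = AᵀP reads: 154·c₁ + 28·c₀ = 316;  28·c₁ + 7·c₀ = 61.
Δ = 154·7 − 28² = 294.
c₁ = (316·7 − 28·61)/294 = 12/7; c₀ = (154·61 − 28·316)/294 = 13/7.

c₁ = 1.714, c₀ = 1.857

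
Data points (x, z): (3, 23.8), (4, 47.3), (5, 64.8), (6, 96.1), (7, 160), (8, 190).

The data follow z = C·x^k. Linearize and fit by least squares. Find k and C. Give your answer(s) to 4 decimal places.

Let Y = ln z. Fitting Y = k·ln x + ln C by least squares:
Sums: Σln x = 9.9115, Σ(ln x)² = 17.0401, Σln z = 26.0851, Σln x·ln z = 44.5088.
Normal system: [[17.0401, 9.9115]; [9.9115, 6]]·[k, ln C]ᵀ = [44.5088, 26.0851]ᵀ.
Solving (det = 4.0036): k = 2.12592, ln C = 0.83569, so C = exp(0.83569) = 2.30641.

k = 2.1259, C = 2.3064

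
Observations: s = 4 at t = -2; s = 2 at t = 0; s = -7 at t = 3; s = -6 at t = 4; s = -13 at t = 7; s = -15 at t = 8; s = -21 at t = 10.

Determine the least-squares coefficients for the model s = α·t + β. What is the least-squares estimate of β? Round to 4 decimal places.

β = 0.8413

The normal system MᵀM·[α, β]ᵀ = Mᵀs is [[242, 30]; [30, 7]]·[α, β]ᵀ = [-474, -56]ᵀ.
det = 242·7 − 30² = 794.
α = ((-474)·7 − 30·(-56))/794 = -819/397; β = (242·(-56) − 30·(-474))/794 = 334/397.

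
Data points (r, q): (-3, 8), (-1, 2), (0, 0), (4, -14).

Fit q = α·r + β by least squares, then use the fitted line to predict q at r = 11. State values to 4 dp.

Compute the Gram sums: Σr·r = 26, Σr = 0, Σ1 = 4.
For Aᵀq: Σr·q = -82, Σq = -4.
Eliminating β: 4·(row 1) − 0·(row 2) gives 104·α = 4·(-82) − 0·(-4) = -328, so α = -41/13.
Then β = ((-4) − 0·(-41/13))/4 = -1.
At r = 11: q̂ = (-41/13)·(11) + (-1)·(1) = -464/13.

q̂ = -35.6923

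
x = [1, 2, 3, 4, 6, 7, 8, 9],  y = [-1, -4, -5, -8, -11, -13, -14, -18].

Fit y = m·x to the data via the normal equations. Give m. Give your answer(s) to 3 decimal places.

MᵀM·[m]ᵀ = Mᵀy reads: 260·m = -487.
Hence m = -487 / 260 ≈ -1.87308.

m = -1.873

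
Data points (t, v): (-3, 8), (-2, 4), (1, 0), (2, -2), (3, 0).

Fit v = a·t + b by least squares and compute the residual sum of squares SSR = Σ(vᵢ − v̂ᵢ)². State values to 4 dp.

Entries of AᵀA: Σt·t = 27, Σt = 1, Σ1 = 5.
For Aᵀv: Σt·v = -36, Σv = 10.
Normal equations: [[27, 1]; [1, 5]]·[a, b]ᵀ = [-36, 10]ᵀ.
det = 27·5 − 1² = 134.
a = ((-36)·5 − 1·10)/134 = -95/67; b = (27·10 − 1·(-36))/134 = 153/67.
Residuals: 98/67, -75/67, -58/67, -97/67, 132/67; SSR = 678/67.

SSR = 10.1194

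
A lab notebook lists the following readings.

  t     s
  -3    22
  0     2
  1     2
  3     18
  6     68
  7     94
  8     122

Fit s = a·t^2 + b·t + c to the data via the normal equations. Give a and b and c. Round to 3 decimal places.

a = 1.981, b = -0.772, c = 1.748

From the data, Σt^2·t^2 = 7956, Σt^2·t = 1072, Σt^2 = 168, Σt·t = 168, Σt = 22, Σ1 = 7.
Right-hand side: Σt^2·s = 15224, Σt·s = 2032, Σs = 328.
MᵀM·[a, b, c]ᵀ = Mᵀs becomes [[7956, 1072, 168]; [1072, 168, 22]; [168, 22, 7]]·[a, b, c]ᵀ = [15224, 2032, 328]ᵀ.
Solving the 3×3 system (Gaussian elimination) gives a = 79702/40241, b = -31064/40241, c = 70360/40241.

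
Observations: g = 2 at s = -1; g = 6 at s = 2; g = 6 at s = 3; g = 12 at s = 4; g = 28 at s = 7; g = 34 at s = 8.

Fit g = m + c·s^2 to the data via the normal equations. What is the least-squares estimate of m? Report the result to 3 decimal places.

m = 2.741

Forming MᵀM = [[6, 143]; [143, 6851]] and Mᵀg = [88, 3820]ᵀ gives MᵀM·[m, c]ᵀ = Mᵀg.
Eliminating c: 6851·(row 1) − 143·(row 2) gives 20657·m = 6851·88 − 143·3820 = 56628, so m = 4356/1589.
Then c = (3820 − 143·(4356/1589))/6851 = 10336/20657.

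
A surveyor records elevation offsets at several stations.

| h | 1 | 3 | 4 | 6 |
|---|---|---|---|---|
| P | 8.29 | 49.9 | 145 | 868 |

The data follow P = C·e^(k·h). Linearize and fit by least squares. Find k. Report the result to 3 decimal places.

With ln Pᵢ as the transformed response and hᵢ as the regressor:
Over the data: Σh = 14.0000, Σ(h)² = 62.0000, Σln P = 17.7680, Σh·ln P = 74.3492.
Normal system: [[62.0000, 14.0000]; [14.0000, 4]]·[k, ln C]ᵀ = [74.3492, 17.7680]ᵀ.
Slope k = (n·Σh·ln P − Σh·Σln P)/(n·Σ(h)² − (Σh)²) = (4·74.3492 − 14.0000·17.7680)/52.0000 = 0.93548; ln C = (Σln P − k·Σh)/n = 1.16783.

k = 0.935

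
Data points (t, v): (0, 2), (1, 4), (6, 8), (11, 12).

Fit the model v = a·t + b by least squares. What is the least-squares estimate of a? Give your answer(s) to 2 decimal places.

a = 0.87

Setting ∂/∂a … = 0 gives: 158·a + 18·b = 184;  18·a + 4·b = 26.
(Σt·t = 158, Σt = 18, Σ1 = 4, Σt·v = 184, Σv = 26.)
Determinant 158·4 − 18² = 308.
a = (184·4 − 18·26)/308 = 67/77; b = (158·26 − 18·184)/308 = 199/77.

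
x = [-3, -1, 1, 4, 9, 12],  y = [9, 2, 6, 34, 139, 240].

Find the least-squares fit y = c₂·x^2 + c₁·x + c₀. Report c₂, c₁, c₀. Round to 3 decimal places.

c₂ = 1.482, c₁ = 1.988, c₀ = 2.134

Normal-equation sums: Σx^2·x^2 = 27636, Σx^2·x = 2494, Σx^2 = 252, Σx·x = 252, Σx = 22, Σ1 = 6.
Moment sums: Σx^2·y = 46452, Σx·y = 4244, Σy = 430.
So MᵀM·[c₂, c₁, c₀]ᵀ = Mᵀy: [[27636, 2494, 252]; [2494, 252, 22]; [252, 22, 6]]·[c₂, c₁, c₀]ᵀ = [46452, 4244, 430]ᵀ.
Solving the 3×3 system (Gaussian elimination) gives c₂ = 507587/342507, c₁ = 226982/114169, c₀ = 730879/342507.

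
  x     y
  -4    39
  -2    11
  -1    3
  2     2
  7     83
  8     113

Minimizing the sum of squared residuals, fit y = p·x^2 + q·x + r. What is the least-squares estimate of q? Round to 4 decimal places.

q = -2.0964

Normal-equation sums: Σx^2·x^2 = 6786, Σx^2·x = 790, Σx^2 = 138, Σx·x = 138, Σx = 10, Σ1 = 6.
Moment sums: Σx^2·y = 11978, Σx·y = 1308, Σy = 251.
Row-reducing yields p = 9095/4452, q = -3111/1484, r = -1847/1113.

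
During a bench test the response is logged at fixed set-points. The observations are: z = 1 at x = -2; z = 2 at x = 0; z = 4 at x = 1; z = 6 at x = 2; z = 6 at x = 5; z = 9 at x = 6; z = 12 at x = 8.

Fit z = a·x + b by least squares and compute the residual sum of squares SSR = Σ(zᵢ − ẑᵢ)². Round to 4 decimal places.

The normal system AᵀA·[a, b]ᵀ = Aᵀz is [[134, 20]; [20, 7]]·[a, b]ᵀ = [194, 40]ᵀ.
Determinant 134·7 − 20² = 538.
a = (194·7 − 20·40)/538 = 279/269; b = (134·40 − 20·194)/538 = 740/269.
Residuals: 87/269, -202/269, 57/269, 316/269, -521/269, 7/269, 256/269; SSR = 1816/269.

SSR = 6.7509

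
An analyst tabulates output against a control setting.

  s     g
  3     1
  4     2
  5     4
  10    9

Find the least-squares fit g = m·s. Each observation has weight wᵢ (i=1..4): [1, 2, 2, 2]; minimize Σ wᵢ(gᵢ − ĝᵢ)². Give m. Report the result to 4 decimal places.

m = 0.8213

Setting ∂/∂m … = 0 gives: 291·m = 239.
(Σwᵢ·s·s = 291, Σwᵢ·s·g = 239.)
Hence m = 239 / 291 ≈ 0.821306.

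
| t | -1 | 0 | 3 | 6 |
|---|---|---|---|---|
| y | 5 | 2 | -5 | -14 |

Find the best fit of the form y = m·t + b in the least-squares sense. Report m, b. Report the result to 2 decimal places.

From the data, Σt·t = 46, Σt = 8, Σ1 = 4.
And Σt·y = -104, Σy = -12.
Normal equations: [[46, 8]; [8, 4]]·[m, b]ᵀ = [-104, -12]ᵀ.
det = 46·4 − 8² = 120.
m = ((-104)·4 − 8·(-12))/120 = -8/3; b = (46·(-12) − 8·(-104))/120 = 7/3.

m = -2.67, b = 2.33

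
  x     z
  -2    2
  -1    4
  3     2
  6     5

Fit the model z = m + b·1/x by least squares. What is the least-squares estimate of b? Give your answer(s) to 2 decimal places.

b = -0.22

From the data, Σ1 = 4, Σ1/x = -1, Σ1/x·1/x = 25/18.
Right-hand side: Σz = 13, Σ1/x·z = -7/2.
MᵀM·[m, b]ᵀ = Mᵀz becomes [[4, -1]; [-1, 25/18]]·[m, b]ᵀ = [13, -7/2]ᵀ.
det = 4·(25/18) − (-1)² = 41/9.
m = (13·(25/18) − (-1)·(-7/2))/(41/9) = 131/41; b = (4·(-7/2) − (-1)·13)/(41/9) = -9/41.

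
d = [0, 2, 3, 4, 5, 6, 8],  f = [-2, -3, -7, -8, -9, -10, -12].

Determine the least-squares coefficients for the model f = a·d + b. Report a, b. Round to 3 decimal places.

a = -1.333, b = -1.952

From the data, Σd·d = 154, Σd = 28, Σ1 = 7.
Right-hand side: Σd·f = -260, Σf = -51.
XᵀX·[a, b]ᵀ = Xᵀf becomes [[154, 28]; [28, 7]]·[a, b]ᵀ = [-260, -51]ᵀ.
Eliminating b: 7·(row 1) − 28·(row 2) gives 294·a = 7·(-260) − 28·(-51) = -392, so a = -4/3.
Then b = ((-51) − 28·(-4/3))/7 = -41/21.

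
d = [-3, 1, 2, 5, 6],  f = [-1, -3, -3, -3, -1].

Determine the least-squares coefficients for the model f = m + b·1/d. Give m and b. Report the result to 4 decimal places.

Sums needed: Σ1 = 5, Σ1/d = 23/15, Σ1/d·1/d = 643/450.
Right-hand side: Σf = -11, Σ1/d·f = -74/15.
det = 5·(643/450) − (23/15)² = 719/150.
m = ((-11)·(643/450) − (23/15)·(-74/15))/(719/150) = -1223/719; b = (5·(-74/15) − (23/15)·(-11))/(719/150) = -1170/719.

m = -1.7010, b = -1.6273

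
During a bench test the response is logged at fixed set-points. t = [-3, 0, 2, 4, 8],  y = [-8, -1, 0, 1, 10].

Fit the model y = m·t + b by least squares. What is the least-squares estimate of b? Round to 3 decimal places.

b = -2.913

XᵀX·[m, b]ᵀ = Xᵀy reads: 93·m + 11·b = 108;  11·m + 5·b = 2.
Determinant 93·5 − 11² = 344.
m = (108·5 − 11·2)/344 = 259/172; b = (93·2 − 11·108)/344 = -501/172.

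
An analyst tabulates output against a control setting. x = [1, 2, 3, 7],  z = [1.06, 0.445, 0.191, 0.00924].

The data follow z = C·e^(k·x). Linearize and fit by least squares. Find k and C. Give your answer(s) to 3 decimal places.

Taking logs, ln z = k·x + ln C, so regress ln z on x.
XᵀX = [[63.0000, 13.0000]; [13.0000, 4]], rhs = [-39.3170, -7.0911]ᵀ  (here Σx = 13.0000, Σ(x)² = 63.0000, Σln z = -7.0911, Σx·ln z = -39.3170).
Solving (det = 83.0000): k = -0.78414, ln C = 0.77568, so C = exp(0.77568) = 2.17207.

k = -0.784, C = 2.172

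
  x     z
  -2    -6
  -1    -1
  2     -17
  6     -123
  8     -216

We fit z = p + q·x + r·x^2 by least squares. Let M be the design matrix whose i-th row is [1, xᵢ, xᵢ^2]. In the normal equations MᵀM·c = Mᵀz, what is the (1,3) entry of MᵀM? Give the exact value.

109

Row 1 ↔ basis 1, column 3 ↔ basis x^2, so (MᵀM)_{1,3} = Σᵢ x^2 = (1)·(4) + (1)·(1) + (1)·(4) + (1)·(36) + (1)·(64) = 109.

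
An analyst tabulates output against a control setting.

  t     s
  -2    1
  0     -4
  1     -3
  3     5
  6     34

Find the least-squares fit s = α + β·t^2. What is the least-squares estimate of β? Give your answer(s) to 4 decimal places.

β = 1.0515

Entries of MᵀM: Σ1 = 5, Σt^2 = 50, Σt^2·t^2 = 1394.
And Σs = 33, Σt^2·s = 1270.
So MᵀM·[α, β]ᵀ = Mᵀs: [[5, 50]; [50, 1394]]·[α, β]ᵀ = [33, 1270]ᵀ.
Determinant 5·1394 − 50² = 4470.
α = (33·1394 − 50·1270)/4470 = -8749/2235; β = (5·1270 − 50·33)/4470 = 470/447.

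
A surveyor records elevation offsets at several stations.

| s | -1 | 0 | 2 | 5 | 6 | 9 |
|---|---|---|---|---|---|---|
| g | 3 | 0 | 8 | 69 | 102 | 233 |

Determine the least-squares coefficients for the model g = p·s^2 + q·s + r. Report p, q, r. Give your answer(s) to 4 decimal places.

Entries of AᵀA: Σs^2·s^2 = 8499, Σs^2·s = 1077, Σs^2 = 147, Σs·s = 147, Σs = 21, Σ1 = 6.
For Aᵀg: Σs^2·g = 24305, Σs·g = 3067, Σg = 415.
AᵀA·[p, q, r]ᵀ = Aᵀg becomes [[8499, 1077, 147]; [1077, 147, 21]; [147, 21, 6]]·[p, q, r]ᵀ = [24305, 3067, 415]ᵀ.
Inverting the 3×3 Gram matrix, [p, q, r]ᵀ = [1455/484, -1511/1452, -102/121]ᵀ.

p = 3.0062, q = -1.0406, r = -0.8430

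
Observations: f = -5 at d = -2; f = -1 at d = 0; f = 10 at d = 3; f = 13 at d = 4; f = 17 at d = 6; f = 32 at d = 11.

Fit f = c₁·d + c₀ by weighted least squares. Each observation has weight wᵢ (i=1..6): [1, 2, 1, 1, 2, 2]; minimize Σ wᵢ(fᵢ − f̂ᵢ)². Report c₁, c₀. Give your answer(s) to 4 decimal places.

c₁ = 2.9080, c₀ = 0.0651

Forming XᵀWX = [[343, 39]; [39, 9]] and XᵀWf = [1000, 114]ᵀ gives XᵀWX·[c₁, c₀]ᵀ = XᵀWf.
Determinant 343·9 − 39² = 1566.
c₁ = (1000·9 − 39·114)/1566 = 253/87; c₀ = (343·114 − 39·1000)/1566 = 17/261.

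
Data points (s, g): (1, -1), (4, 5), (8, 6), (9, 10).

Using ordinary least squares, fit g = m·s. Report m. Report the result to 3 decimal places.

m = 0.969

MᵀM·[m]ᵀ = Mᵀg reads: 162·m = 157.
(Σs·s = 162, Σs·g = 157.)
Hence m = 157 / 162 ≈ 0.969136.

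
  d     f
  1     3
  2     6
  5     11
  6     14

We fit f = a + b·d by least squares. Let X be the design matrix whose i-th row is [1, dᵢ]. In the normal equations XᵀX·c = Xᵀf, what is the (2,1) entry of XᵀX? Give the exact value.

Row 2 ↔ basis d, column 1 ↔ basis 1, so (XᵀX)_{2,1} = Σᵢ d = (1)·(1) + (2)·(1) + (5)·(1) + (6)·(1) = 14.

14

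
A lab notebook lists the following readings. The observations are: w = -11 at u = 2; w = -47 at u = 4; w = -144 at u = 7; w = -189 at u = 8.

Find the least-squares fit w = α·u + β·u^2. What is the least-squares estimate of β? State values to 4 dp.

Normal-equation sums: Σu·u = 133, Σu·u^2 = 927, Σu^2·u^2 = 6769.
And Σu·w = -2730, Σu^2·w = -19948.
AᵀA·[α, β]ᵀ = Aᵀw becomes [[133, 927]; [927, 6769]]·[α, β]ᵀ = [-2730, -19948]ᵀ.
Eliminating β: 6769·(row 1) − 927·(row 2) gives 40948·α = 6769·(-2730) − 927·(-19948) = 12426, so α = 6213/20474.
Then β = ((-19948) − 927·(6213/20474))/6769 = -61187/20474.

β = -2.9885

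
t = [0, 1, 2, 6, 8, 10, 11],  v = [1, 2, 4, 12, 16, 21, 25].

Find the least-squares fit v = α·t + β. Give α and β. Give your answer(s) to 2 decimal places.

α = 2.13, β = 0.00

Sums needed: Σt·t = 326, Σt = 38, Σ1 = 7.
And Σt·v = 695, Σv = 81.
Determinant 326·7 − 38² = 838.
α = (695·7 − 38·81)/838 = 1787/838; β = (326·81 − 38·695)/838 = -2/419.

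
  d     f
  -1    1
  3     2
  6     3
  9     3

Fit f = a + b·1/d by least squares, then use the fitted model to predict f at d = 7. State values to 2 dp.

f̂ = 2.55

From the data, Σ1 = 4, Σ1/d = -7/18, Σ1/d·1/d = 373/324.
Moment sums: Σf = 9, Σ1/d·f = 1/2.
AᵀA·[a, b]ᵀ = Aᵀf becomes [[4, -7/18]; [-7/18, 373/324]]·[a, b]ᵀ = [9, 1/2]ᵀ.
Determinant 4·(373/324) − (-7/18)² = 481/108.
a = (9·(373/324) − (-7/18)·(1/2))/(481/108) = 1140/481; b = (4·(1/2) − (-7/18)·9)/(481/108) = 594/481.
At d = 7: f̂ = (1140/481)·(1) + (594/481)·(1/7) = 8574/3367.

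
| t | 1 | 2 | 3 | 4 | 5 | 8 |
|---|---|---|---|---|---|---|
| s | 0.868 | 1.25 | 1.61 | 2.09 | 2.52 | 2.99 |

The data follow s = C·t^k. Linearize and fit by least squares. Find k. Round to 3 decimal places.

Taking logs, ln s = k·ln t + ln C, so regress ln s on ln t.
AᵀA = [[10.5236, 6.8669]; [6.8669, 6]], rhs = [5.4649, 3.3145]ᵀ  (here Σln t = 6.8669, Σ(ln t)² = 10.5236, Σln s = 3.3145, Σln t·ln s = 5.4649).
Solving (det = 15.9867): k = 0.62732, ln C = -0.16554.

k = 0.627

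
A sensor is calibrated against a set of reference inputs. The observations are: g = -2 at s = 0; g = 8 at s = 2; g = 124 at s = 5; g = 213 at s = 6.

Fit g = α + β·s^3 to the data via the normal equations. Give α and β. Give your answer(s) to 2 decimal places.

α = -0.82, β = 0.99

Forming AᵀA = [[4, 349]; [349, 62345]] and Aᵀg = [343, 61572]ᵀ gives AᵀA·[α, β]ᵀ = Aᵀg.
Determinant 4·62345 − 349² = 127579.
α = (343·62345 − 349·61572)/127579 = -104293/127579; β = (4·61572 − 349·343)/127579 = 126581/127579.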